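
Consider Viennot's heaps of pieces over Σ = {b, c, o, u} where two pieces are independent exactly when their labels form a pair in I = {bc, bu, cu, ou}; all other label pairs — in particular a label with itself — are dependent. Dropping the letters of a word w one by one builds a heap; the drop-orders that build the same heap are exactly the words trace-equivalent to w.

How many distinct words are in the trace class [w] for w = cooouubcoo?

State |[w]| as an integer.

0(c) covers ∅
1(o) covers 0:c
2(o) covers 1:o
3(o) covers 2:o
4(u) covers ∅
5(u) covers 4:u
6(b) covers 3:o
7(c) covers 3:o
8(o) covers 6:b, 7:c
9(o) covers 8:o
floor of heap: 0:c, 4:u
completions by unplaced set U, small U first (add the entries for U minus each lowest piece of U):
  |U|=1: {5}:1  {9}:1
  |U|=2: {4,5}:1  {5,9}:2  {8,9}:1
  |U|=3: {4,5,9}:3  {5,8,9}:3  {6,8,9}:1  {7,8,9}:1
  |U|=4: {4,5,8,9}:6  {5,6,8,9}:4  {5,7,8,9}:4  {6,7,8,9}:2
  |U|=5: {3,6,7,8,9}:2  {4,5,6,8,9}:10  {4,5,7,8,9}:10  {5,6,7,8,9}:10
  |U|=6: {2,3,6,7,8,9}:2  {3,5,6,7,8,9}:12  {4,5,6,7,8,9}:30
  |U|=7: {1,2,3,6,7,8,9}:2  {2,3,5,6,7,8,9}:14  {3,4,5,6,7,8,9}:42
  |U|=8: {0,1,2,3,6,7,8,9}:2  {1,2,3,5,6,7,8,9}:16  {2,3,4,5,6,7,8,9}:56
  start at 0(c): 72
  start at 4(u): 18
sum over floor = 90

90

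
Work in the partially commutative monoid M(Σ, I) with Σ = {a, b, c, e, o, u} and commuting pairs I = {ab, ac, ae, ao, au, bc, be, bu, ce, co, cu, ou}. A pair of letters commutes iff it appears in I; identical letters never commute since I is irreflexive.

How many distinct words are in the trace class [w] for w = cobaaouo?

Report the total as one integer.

840

drop 0:c onto floor
drop 1:o onto floor
drop 2:b onto {1:o}
drop 3:a onto floor
drop 4:a onto {3:a}
drop 5:o onto {2:b}
drop 6:u onto floor
drop 7:o onto {5:o}
ground layer = {0:c, 1:o, 3:a, 6:u}
drop-orders for the pieces not yet dropped (sum over which currently-grounded one goes next):
  1 to go: {0} 1  {4} 1  {6} 1  {7} 1
  2 to go: {0,4} 2  {0,6} 2  {0,7} 2  {3,4} 1  {4,6} 2  {4,7} 2  {5,7} 1  {6,7} 2
  3 to go: {0,3,4} 3  {0,4,6} 6  {0,4,7} 6  {0,5,7} 3  {0,6,7} 6  {2,5,7} 1  {3,4,6} 3  {3,4,7} 3  {4,5,7} 3  {4,6,7} 6  {5,6,7} 3
  4 to go: {0,2,5,7} 4  {0,3,4,6} 12  {0,3,4,7} 12  {0,4,5,7} 12  {0,4,6,7} 24  {0,5,6,7} 12  {1,2,5,7} 1  {2,4,5,7} 4  {2,5,6,7} 4  {3,4,5,7} 6  {3,4,6,7} 12  {4,5,6,7} 12
  5 to go: {0,1,2,5,7} 5  {0,2,4,5,7} 20  {0,2,5,6,7} 20  {0,3,4,5,7} 30  {0,3,4,6,7} 60  {0,4,5,6,7} 60  {1,2,4,5,7} 5  {1,2,5,6,7} 5  {2,3,4,5,7} 10  {2,4,5,6,7} 20  {3,4,5,6,7} 30
  6 to go: {0,1,2,4,5,7} 30  {0,1,2,5,6,7} 30  {0,2,3,4,5,7} 60  {0,2,4,5,6,7} 120  {0,3,4,5,6,7} 180  {1,2,3,4,5,7} 15  {1,2,4,5,6,7} 30  {2,3,4,5,6,7} 60
  if 0:c drops first: 105 orders
  if 1:o drops first: 420 orders
  if 3:a drops first: 210 orders
  if 6:u drops first: 105 orders
heap linearizations: 840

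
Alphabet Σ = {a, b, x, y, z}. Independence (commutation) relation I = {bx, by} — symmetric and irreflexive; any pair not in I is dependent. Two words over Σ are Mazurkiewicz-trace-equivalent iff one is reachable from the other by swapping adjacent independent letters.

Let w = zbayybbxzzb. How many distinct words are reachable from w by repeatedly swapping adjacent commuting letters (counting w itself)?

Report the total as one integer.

drop 0:z onto floor
drop 1:b onto {0:z}
drop 2:a onto {1:b}
drop 3:y onto {2:a}
drop 4:y onto {3:y}
drop 5:b onto {2:a}
drop 6:b onto {5:b}
drop 7:x onto {4:y}
drop 8:z onto {6:b, 7:x}
drop 9:z onto {8:z}
drop 10:b onto {9:z}
ground layer = {0:z}
drop-orders for the pieces not yet dropped (sum over which currently-grounded one goes next):
  1 to go: {10} 1
  2 to go: {9,10} 1
  3 to go: {8,9,10} 1
  4 to go: {6,8,9,10} 1  {7,8,9,10} 1
  5 to go: {4,7,8,9,10} 1  {5,6,8,9,10} 1  {6,7,8,9,10} 2
  6 to go: {3,4,7,8,9,10} 1  {4,6,7,8,9,10} 3  {5,6,7,8,9,10} 3
  7 to go: {3,4,6,7,8,9,10} 4  {4,5,6,7,8,9,10} 6
  8 to go: {3,4,5,6,7,8,9,10} 10
  9 to go: {2,3,4,5,6,7,8,9,10} 10
  if 0:z drops first: 10 orders

10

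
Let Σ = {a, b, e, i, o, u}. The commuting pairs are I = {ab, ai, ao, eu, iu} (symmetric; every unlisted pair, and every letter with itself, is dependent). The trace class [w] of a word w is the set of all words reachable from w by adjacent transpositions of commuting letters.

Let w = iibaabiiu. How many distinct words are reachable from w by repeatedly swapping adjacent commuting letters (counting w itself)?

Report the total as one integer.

64

piece 0:i — minimal
piece 1:i rests on {0:i}
piece 2:b rests on {1:i}
piece 3:a — minimal
piece 4:a rests on {3:a}
piece 5:b rests on {2:b}
piece 6:i rests on {5:b}
piece 7:i rests on {6:i}
piece 8:u rests on {4:a, 5:b}
minimal pieces: {0:i, 3:a}
ways to finish when only these pieces remain (= sum over removing one remaining piece with nothing left below it):
  1 left: {7}→1  {8}→1
  2 left: {4,8}→1  {6,7}→1  {7,8}→2
  3 left: {3,4,8}→1  {4,7,8}→3  {6,7,8}→3
  4 left: {3,4,7,8}→4  {4,6,7,8}→6  {5,6,7,8}→3
  5 left: {2,5,6,7,8}→3  {3,4,6,7,8}→10  {4,5,6,7,8}→9
  6 left: {1,2,5,6,7,8}→3  {2,4,5,6,7,8}→12  {3,4,5,6,7,8}→19
  7 left: {0,1,2,5,6,7,8}→3  {1,2,4,5,6,7,8}→15  {2,3,4,5,6,7,8}→31
  placing 0:i first → 46 extensions
  placing 3:a first → 18 extensions
total linear extensions = 64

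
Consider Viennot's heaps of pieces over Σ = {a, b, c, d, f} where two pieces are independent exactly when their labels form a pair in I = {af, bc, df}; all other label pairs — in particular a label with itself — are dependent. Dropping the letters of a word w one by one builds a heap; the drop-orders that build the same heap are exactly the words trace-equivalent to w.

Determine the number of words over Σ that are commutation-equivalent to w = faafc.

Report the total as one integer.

6

drop 0:f onto floor
drop 1:a onto floor
drop 2:a onto {1:a}
drop 3:f onto {0:f}
drop 4:c onto {2:a, 3:f}
ground layer = {0:f, 1:a}
drop-orders for the pieces not yet dropped (sum over which currently-grounded one goes next):
  1 to go: {4} 1
  2 to go: {2,4} 1  {3,4} 1
  3 to go: {0,3,4} 1  {1,2,4} 1  {2,3,4} 2
  if 0:f drops first: 3 orders
  if 1:a drops first: 3 orders
heap linearizations: 6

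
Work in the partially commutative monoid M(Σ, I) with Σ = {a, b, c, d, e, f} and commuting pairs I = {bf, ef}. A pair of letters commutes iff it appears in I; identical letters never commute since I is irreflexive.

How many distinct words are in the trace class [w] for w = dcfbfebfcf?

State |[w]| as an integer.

20

#0=d has no predecessor
#1=c depends on [0:d]
#2=f depends on [1:c]
#3=b depends on [1:c]
#4=f depends on [2:f]
#5=e depends on [3:b]
#6=b depends on [5:e]
#7=f depends on [4:f]
#8=c depends on [6:b, 7:f]
#9=f depends on [8:c]
sources: [0:d]
N(rest) = Σ N(rest − s) over sources s of rest; N(one piece) = 1:
  size 1 → [9]=1
  size 2 → [8,9]=1
  size 3 → [6,8,9]=1  [7,8,9]=1
  size 4 → [4,7,8,9]=1  [5,6,8,9]=1  [6,7,8,9]=2
  size 5 → [2,4,7,8,9]=1  [3,5,6,8,9]=1  [4,6,7,8,9]=3  [5,6,7,8,9]=3
  size 6 → [2,4,6,7,8,9]=4  [3,5,6,7,8,9]=4  [4,5,6,7,8,9]=6
  size 7 → [2,4,5,6,7,8,9]=10  [3,4,5,6,7,8,9]=10
  size 8 → [2,3,4,5,6,7,8,9]=20
  first=0(d) contributes 20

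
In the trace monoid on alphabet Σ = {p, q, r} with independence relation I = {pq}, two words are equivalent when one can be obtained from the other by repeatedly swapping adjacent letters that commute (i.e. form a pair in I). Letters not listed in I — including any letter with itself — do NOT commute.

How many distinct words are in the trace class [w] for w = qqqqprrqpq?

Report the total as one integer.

15

drop 0:q onto floor
drop 1:q onto {0:q}
drop 2:q onto {1:q}
drop 3:q onto {2:q}
drop 4:p onto floor
drop 5:r onto {3:q, 4:p}
drop 6:r onto {5:r}
drop 7:q onto {6:r}
drop 8:p onto {6:r}
drop 9:q onto {7:q}
ground layer = {0:q, 4:p}
drop-orders for the pieces not yet dropped (sum over which currently-grounded one goes next):
  1 to go: {8} 1  {9} 1
  2 to go: {7,9} 1  {8,9} 2
  3 to go: {7,8,9} 3
  4 to go: {6,7,8,9} 3
  5 to go: {5,6,7,8,9} 3
  6 to go: {3,5,6,7,8,9} 3  {4,5,6,7,8,9} 3
  7 to go: {2,3,5,6,7,8,9} 3  {3,4,5,6,7,8,9} 6
  8 to go: {1,2,3,5,6,7,8,9} 3  {2,3,4,5,6,7,8,9} 9
  if 0:q drops first: 12 orders
  if 4:p drops first: 3 orders
heap linearizations: 15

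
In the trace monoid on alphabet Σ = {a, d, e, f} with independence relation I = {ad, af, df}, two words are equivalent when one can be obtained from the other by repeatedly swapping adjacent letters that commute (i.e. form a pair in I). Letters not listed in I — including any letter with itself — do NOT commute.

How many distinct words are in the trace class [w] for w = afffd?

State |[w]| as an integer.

drop 0:a onto floor
drop 1:f onto floor
drop 2:f onto {1:f}
drop 3:f onto {2:f}
drop 4:d onto floor
ground layer = {0:a, 1:f, 4:d}
drop-orders for the pieces not yet dropped (sum over which currently-grounded one goes next):
  1 to go: {0} 1  {3} 1  {4} 1
  2 to go: {0,3} 2  {0,4} 2  {2,3} 1  {3,4} 2
  3 to go: {0,2,3} 3  {0,3,4} 6  {1,2,3} 1  {2,3,4} 3
  if 0:a drops first: 4 orders
  if 1:f drops first: 12 orders
  if 4:d drops first: 4 orders
heap linearizations: 20

20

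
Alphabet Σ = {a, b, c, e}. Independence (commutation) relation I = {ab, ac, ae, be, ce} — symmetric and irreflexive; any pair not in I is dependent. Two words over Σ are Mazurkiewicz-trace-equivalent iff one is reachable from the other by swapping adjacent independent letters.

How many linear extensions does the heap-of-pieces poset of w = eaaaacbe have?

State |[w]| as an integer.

420

piece 0:e — minimal
piece 1:a — minimal
piece 2:a rests on {1:a}
piece 3:a rests on {2:a}
piece 4:a rests on {3:a}
piece 5:c — minimal
piece 6:b rests on {5:c}
piece 7:e rests on {0:e}
minimal pieces: {0:e, 1:a, 5:c}
ways to finish when only these pieces remain (= sum over removing one remaining piece with nothing left below it):
  1 left: {4}→1  {6}→1  {7}→1
  2 left: {0,7}→1  {3,4}→1  {4,6}→2  {4,7}→2  {5,6}→1  {6,7}→2
  3 left: {0,4,7}→3  {0,6,7}→3  {2,3,4}→1  {3,4,6}→3  {3,4,7}→3  {4,5,6}→3  {4,6,7}→6  {5,6,7}→3
  4 left: {0,3,4,7}→6  {0,4,6,7}→12  {0,5,6,7}→6  {1,2,3,4}→1  {2,3,4,6}→4  {2,3,4,7}→4  {3,4,5,6}→6  {3,4,6,7}→12  {4,5,6,7}→12
  5 left: {0,2,3,4,7}→10  {0,3,4,6,7}→30  {0,4,5,6,7}→30  {1,2,3,4,6}→5  {1,2,3,4,7}→5  {2,3,4,5,6}→10  {2,3,4,6,7}→20  {3,4,5,6,7}→30
  6 left: {0,1,2,3,4,7}→15  {0,2,3,4,6,7}→60  {0,3,4,5,6,7}→90  {1,2,3,4,5,6}→15  {1,2,3,4,6,7}→30  {2,3,4,5,6,7}→60
  placing 0:e first → 105 extensions
  placing 1:a first → 210 extensions
  placing 5:c first → 105 extensions
total linear extensions = 420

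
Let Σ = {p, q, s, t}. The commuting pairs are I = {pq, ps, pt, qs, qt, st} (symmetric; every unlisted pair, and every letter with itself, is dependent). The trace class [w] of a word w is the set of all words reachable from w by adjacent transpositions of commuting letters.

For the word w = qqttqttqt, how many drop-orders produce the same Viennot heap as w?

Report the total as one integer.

piece 0:q — minimal
piece 1:q rests on {0:q}
piece 2:t — minimal
piece 3:t rests on {2:t}
piece 4:q rests on {1:q}
piece 5:t rests on {3:t}
piece 6:t rests on {5:t}
piece 7:q rests on {4:q}
piece 8:t rests on {6:t}
minimal pieces: {0:q, 2:t}
ways to finish when only these pieces remain (= sum over removing one remaining piece with nothing left below it):
  1 left: {7}→1  {8}→1
  2 left: {4,7}→1  {6,8}→1  {7,8}→2
  3 left: {1,4,7}→1  {4,7,8}→3  {5,6,8}→1  {6,7,8}→3
  4 left: {0,1,4,7}→1  {1,4,7,8}→4  {3,5,6,8}→1  {4,6,7,8}→6  {5,6,7,8}→4
  5 left: {0,1,4,7,8}→5  {1,4,6,7,8}→10  {2,3,5,6,8}→1  {3,5,6,7,8}→5  {4,5,6,7,8}→10
  6 left: {0,1,4,6,7,8}→15  {1,4,5,6,7,8}→20  {2,3,5,6,7,8}→6  {3,4,5,6,7,8}→15
  7 left: {0,1,4,5,6,7,8}→35  {1,3,4,5,6,7,8}→35  {2,3,4,5,6,7,8}→21
  placing 0:q first → 56 extensions
  placing 2:t first → 70 extensions
total linear extensions = 126

126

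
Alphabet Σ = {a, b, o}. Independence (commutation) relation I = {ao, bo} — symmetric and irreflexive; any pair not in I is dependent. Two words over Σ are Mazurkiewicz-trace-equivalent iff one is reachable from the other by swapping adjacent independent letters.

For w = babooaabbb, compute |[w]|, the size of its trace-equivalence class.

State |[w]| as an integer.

drop 0:b onto floor
drop 1:a onto {0:b}
drop 2:b onto {1:a}
drop 3:o onto floor
drop 4:o onto {3:o}
drop 5:a onto {2:b}
drop 6:a onto {5:a}
drop 7:b onto {6:a}
drop 8:b onto {7:b}
drop 9:b onto {8:b}
ground layer = {0:b, 3:o}
drop-orders for the pieces not yet dropped (sum over which currently-grounded one goes next):
  1 to go: {4} 1  {9} 1
  2 to go: {3,4} 1  {4,9} 2  {8,9} 1
  3 to go: {3,4,9} 3  {4,8,9} 3  {7,8,9} 1
  4 to go: {3,4,8,9} 6  {4,7,8,9} 4  {6,7,8,9} 1
  5 to go: {3,4,7,8,9} 10  {4,6,7,8,9} 5  {5,6,7,8,9} 1
  6 to go: {2,5,6,7,8,9} 1  {3,4,6,7,8,9} 15  {4,5,6,7,8,9} 6
  7 to go: {1,2,5,6,7,8,9} 1  {2,4,5,6,7,8,9} 7  {3,4,5,6,7,8,9} 21
  8 to go: {0,1,2,5,6,7,8,9} 1  {1,2,4,5,6,7,8,9} 8  {2,3,4,5,6,7,8,9} 28
  if 0:b drops first: 36 orders
  if 3:o drops first: 9 orders
heap linearizations: 45

45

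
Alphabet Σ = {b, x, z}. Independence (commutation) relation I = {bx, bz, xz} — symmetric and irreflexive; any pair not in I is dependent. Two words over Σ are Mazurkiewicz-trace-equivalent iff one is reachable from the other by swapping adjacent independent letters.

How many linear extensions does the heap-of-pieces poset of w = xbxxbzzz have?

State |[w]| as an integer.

drop 0:x onto floor
drop 1:b onto floor
drop 2:x onto {0:x}
drop 3:x onto {2:x}
drop 4:b onto {1:b}
drop 5:z onto floor
drop 6:z onto {5:z}
drop 7:z onto {6:z}
ground layer = {0:x, 1:b, 5:z}
drop-orders for the pieces not yet dropped (sum over which currently-grounded one goes next):
  1 to go: {3} 1  {4} 1  {7} 1
  2 to go: {1,4} 1  {2,3} 1  {3,4} 2  {3,7} 2  {4,7} 2  {6,7} 1
  3 to go: {0,2,3} 1  {1,3,4} 3  {1,4,7} 3  {2,3,4} 3  {2,3,7} 3  {3,4,7} 6  {3,6,7} 3  {4,6,7} 3  {5,6,7} 1
  4 to go: {0,2,3,4} 4  {0,2,3,7} 4  {1,2,3,4} 6  {1,3,4,7} 12  {1,4,6,7} 6  {2,3,4,7} 12  {2,3,6,7} 6  {3,4,6,7} 12  {3,5,6,7} 4  {4,5,6,7} 4
  5 to go: {0,1,2,3,4} 10  {0,2,3,4,7} 20  {0,2,3,6,7} 10  {1,2,3,4,7} 30  {1,3,4,6,7} 30  {1,4,5,6,7} 10  {2,3,4,6,7} 30  {2,3,5,6,7} 10  {3,4,5,6,7} 20
  6 to go: {0,1,2,3,4,7} 60  {0,2,3,4,6,7} 60  {0,2,3,5,6,7} 20  {1,2,3,4,6,7} 90  {1,3,4,5,6,7} 60  {2,3,4,5,6,7} 60
  if 0:x drops first: 210 orders
  if 1:b drops first: 140 orders
  if 5:z drops first: 210 orders
heap linearizations: 560

560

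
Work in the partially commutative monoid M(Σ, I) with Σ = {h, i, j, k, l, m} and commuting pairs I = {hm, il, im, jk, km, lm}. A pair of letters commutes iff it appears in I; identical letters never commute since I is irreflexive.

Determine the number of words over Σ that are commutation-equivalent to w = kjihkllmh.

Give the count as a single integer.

15

0(k) covers ∅
1(j) covers ∅
2(i) covers 0:k, 1:j
3(h) covers 2:i
4(k) covers 3:h
5(l) covers 4:k
6(l) covers 5:l
7(m) covers 1:j
8(h) covers 6:l
floor of heap: 0:k, 1:j
completions by unplaced set U, small U first (add the entries for U minus each lowest piece of U):
  |U|=1: {7}:1  {8}:1
  |U|=2: {6,8}:1  {7,8}:2
  |U|=3: {5,6,8}:1  {6,7,8}:3
  |U|=4: {4,5,6,8}:1  {5,6,7,8}:4
  |U|=5: {3,4,5,6,8}:1  {4,5,6,7,8}:5
  |U|=6: {2,3,4,5,6,8}:1  {3,4,5,6,7,8}:6
  |U|=7: {0,2,3,4,5,6,8}:1  {2,3,4,5,6,7,8}:7
  start at 0(k): 7
  start at 1(j): 8
sum over floor = 15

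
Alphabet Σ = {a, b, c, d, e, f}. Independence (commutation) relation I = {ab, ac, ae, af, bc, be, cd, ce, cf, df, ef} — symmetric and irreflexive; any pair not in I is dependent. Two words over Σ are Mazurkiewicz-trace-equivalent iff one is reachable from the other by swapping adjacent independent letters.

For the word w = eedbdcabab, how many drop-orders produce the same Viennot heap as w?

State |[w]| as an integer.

drop 0:e onto floor
drop 1:e onto {0:e}
drop 2:d onto {1:e}
drop 3:b onto {2:d}
drop 4:d onto {3:b}
drop 5:c onto floor
drop 6:a onto {4:d}
drop 7:b onto {4:d}
drop 8:a onto {6:a}
drop 9:b onto {7:b}
ground layer = {0:e, 5:c}
drop-orders for the pieces not yet dropped (sum over which currently-grounded one goes next):
  1 to go: {5} 1  {8} 1  {9} 1
  2 to go: {5,8} 2  {5,9} 2  {6,8} 1  {7,9} 1  {8,9} 2
  3 to go: {5,6,8} 3  {5,7,9} 3  {5,8,9} 6  {6,8,9} 3  {7,8,9} 3
  4 to go: {5,6,8,9} 12  {5,7,8,9} 12  {6,7,8,9} 6
  5 to go: {4,6,7,8,9} 6  {5,6,7,8,9} 30
  6 to go: {3,4,6,7,8,9} 6  {4,5,6,7,8,9} 36
  7 to go: {2,3,4,6,7,8,9} 6  {3,4,5,6,7,8,9} 42
  8 to go: {1,2,3,4,6,7,8,9} 6  {2,3,4,5,6,7,8,9} 48
  if 0:e drops first: 54 orders
  if 5:c drops first: 6 orders
heap linearizations: 60

60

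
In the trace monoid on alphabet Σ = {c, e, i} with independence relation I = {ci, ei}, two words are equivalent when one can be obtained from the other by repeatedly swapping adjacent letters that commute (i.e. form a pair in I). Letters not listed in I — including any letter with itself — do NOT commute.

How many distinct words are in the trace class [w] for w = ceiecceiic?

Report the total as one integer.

#0=c has no predecessor
#1=e depends on [0:c]
#2=i has no predecessor
#3=e depends on [1:e]
#4=c depends on [3:e]
#5=c depends on [4:c]
#6=e depends on [5:c]
#7=i depends on [2:i]
#8=i depends on [7:i]
#9=c depends on [6:e]
sources: [0:c, 2:i]
N(rest) = Σ N(rest − s) over sources s of rest; N(one piece) = 1:
  size 1 → [8]=1  [9]=1
  size 2 → [6,9]=1  [7,8]=1  [8,9]=2
  size 3 → [2,7,8]=1  [5,6,9]=1  [6,8,9]=3  [7,8,9]=3
  size 4 → [2,7,8,9]=4  [4,5,6,9]=1  [5,6,8,9]=4  [6,7,8,9]=6
  size 5 → [2,6,7,8,9]=10  [3,4,5,6,9]=1  [4,5,6,8,9]=5  [5,6,7,8,9]=10
  size 6 → [1,3,4,5,6,9]=1  [2,5,6,7,8,9]=20  [3,4,5,6,8,9]=6  [4,5,6,7,8,9]=15
  size 7 → [0,1,3,4,5,6,9]=1  [1,3,4,5,6,8,9]=7  [2,4,5,6,7,8,9]=35  [3,4,5,6,7,8,9]=21
  size 8 → [0,1,3,4,5,6,8,9]=8  [1,3,4,5,6,7,8,9]=28  [2,3,4,5,6,7,8,9]=56
  first=0(c) contributes 84
  first=2(i) contributes 36
|[w]| = 120

120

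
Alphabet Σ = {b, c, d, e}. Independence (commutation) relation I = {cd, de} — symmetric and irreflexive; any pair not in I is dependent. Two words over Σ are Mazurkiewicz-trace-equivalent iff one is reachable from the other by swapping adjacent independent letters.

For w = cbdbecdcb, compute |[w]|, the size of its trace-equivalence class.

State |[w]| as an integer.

drop 0:c onto floor
drop 1:b onto {0:c}
drop 2:d onto {1:b}
drop 3:b onto {2:d}
drop 4:e onto {3:b}
drop 5:c onto {4:e}
drop 6:d onto {3:b}
drop 7:c onto {5:c}
drop 8:b onto {6:d, 7:c}
ground layer = {0:c}
drop-orders for the pieces not yet dropped (sum over which currently-grounded one goes next):
  1 to go: {8} 1
  2 to go: {6,8} 1  {7,8} 1
  3 to go: {5,7,8} 1  {6,7,8} 2
  4 to go: {4,5,7,8} 1  {5,6,7,8} 3
  5 to go: {4,5,6,7,8} 4
  6 to go: {3,4,5,6,7,8} 4
  7 to go: {2,3,4,5,6,7,8} 4
  if 0:c drops first: 4 orders

4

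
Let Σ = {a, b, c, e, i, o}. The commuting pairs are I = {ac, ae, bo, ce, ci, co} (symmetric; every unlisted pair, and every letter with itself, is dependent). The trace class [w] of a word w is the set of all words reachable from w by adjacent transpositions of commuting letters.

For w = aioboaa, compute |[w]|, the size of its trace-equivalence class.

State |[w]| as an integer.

3

0(a) covers ∅
1(i) covers 0:a
2(o) covers 1:i
3(b) covers 1:i
4(o) covers 2:o
5(a) covers 3:b, 4:o
6(a) covers 5:a
floor of heap: 0:a
completions by unplaced set U, small U first (add the entries for U minus each lowest piece of U):
  |U|=1: {6}:1
  |U|=2: {5,6}:1
  |U|=3: {3,5,6}:1  {4,5,6}:1
  |U|=4: {2,4,5,6}:1  {3,4,5,6}:2
  |U|=5: {2,3,4,5,6}:3
  start at 0(a): 3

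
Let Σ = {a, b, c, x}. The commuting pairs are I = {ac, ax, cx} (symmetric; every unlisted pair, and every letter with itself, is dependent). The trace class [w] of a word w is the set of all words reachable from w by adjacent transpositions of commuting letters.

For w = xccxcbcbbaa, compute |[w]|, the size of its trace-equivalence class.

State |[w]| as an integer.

10

0(x) covers ∅
1(c) covers ∅
2(c) covers 1:c
3(x) covers 0:x
4(c) covers 2:c
5(b) covers 3:x, 4:c
6(c) covers 5:b
7(b) covers 6:c
8(b) covers 7:b
9(a) covers 8:b
10(a) covers 9:a
floor of heap: 0:x, 1:c
completions by unplaced set U, small U first (add the entries for U minus each lowest piece of U):
  |U|=1: {10}:1
  |U|=2: {9,10}:1
  |U|=3: {8,9,10}:1
  |U|=4: {7,8,9,10}:1
  |U|=5: {6,7,8,9,10}:1
  |U|=6: {5,6,7,8,9,10}:1
  |U|=7: {3,5,6,7,8,9,10}:1  {4,5,6,7,8,9,10}:1
  |U|=8: {0,3,5,6,7,8,9,10}:1  {2,4,5,6,7,8,9,10}:1  {3,4,5,6,7,8,9,10}:2
  |U|=9: {0,3,4,5,6,7,8,9,10}:3  {1,2,4,5,6,7,8,9,10}:1  {2,3,4,5,6,7,8,9,10}:3
  start at 0(x): 4
  start at 1(c): 6
sum over floor = 10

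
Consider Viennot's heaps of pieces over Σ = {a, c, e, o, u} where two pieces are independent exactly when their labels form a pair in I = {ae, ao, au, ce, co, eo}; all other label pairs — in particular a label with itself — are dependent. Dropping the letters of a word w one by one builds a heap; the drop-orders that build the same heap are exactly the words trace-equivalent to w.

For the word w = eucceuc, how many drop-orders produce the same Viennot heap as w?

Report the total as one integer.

0(e) covers ∅
1(u) covers 0:e
2(c) covers 1:u
3(c) covers 2:c
4(e) covers 1:u
5(u) covers 3:c, 4:e
6(c) covers 5:u
floor of heap: 0:e
completions by unplaced set U, small U first (add the entries for U minus each lowest piece of U):
  |U|=1: {6}:1
  |U|=2: {5,6}:1
  |U|=3: {3,5,6}:1  {4,5,6}:1
  |U|=4: {2,3,5,6}:1  {3,4,5,6}:2
  |U|=5: {2,3,4,5,6}:3
  start at 0(e): 3

3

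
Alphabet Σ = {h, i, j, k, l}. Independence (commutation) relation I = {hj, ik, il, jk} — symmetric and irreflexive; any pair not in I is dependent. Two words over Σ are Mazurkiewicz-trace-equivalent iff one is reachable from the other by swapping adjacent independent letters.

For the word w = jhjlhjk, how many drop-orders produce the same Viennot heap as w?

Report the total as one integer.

9

0(j) covers ∅
1(h) covers ∅
2(j) covers 0:j
3(l) covers 1:h, 2:j
4(h) covers 3:l
5(j) covers 3:l
6(k) covers 4:h
floor of heap: 0:j, 1:h
completions by unplaced set U, small U first (add the entries for U minus each lowest piece of U):
  |U|=1: {5}:1  {6}:1
  |U|=2: {4,6}:1  {5,6}:2
  |U|=3: {4,5,6}:3
  |U|=4: {3,4,5,6}:3
  |U|=5: {1,3,4,5,6}:3  {2,3,4,5,6}:3
  start at 0(j): 6
  start at 1(h): 3
sum over floor = 9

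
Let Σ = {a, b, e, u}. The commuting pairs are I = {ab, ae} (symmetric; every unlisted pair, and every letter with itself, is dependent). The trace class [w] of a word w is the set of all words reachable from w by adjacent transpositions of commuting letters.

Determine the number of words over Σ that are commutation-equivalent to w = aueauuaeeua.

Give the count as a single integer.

6

#0=a has no predecessor
#1=u depends on [0:a]
#2=e depends on [1:u]
#3=a depends on [1:u]
#4=u depends on [2:e, 3:a]
#5=u depends on [4:u]
#6=a depends on [5:u]
#7=e depends on [5:u]
#8=e depends on [7:e]
#9=u depends on [6:a, 8:e]
#10=a depends on [9:u]
sources: [0:a]
N(rest) = Σ N(rest − s) over sources s of rest; N(one piece) = 1:
  size 1 → [10]=1
  size 2 → [9,10]=1
  size 3 → [6,9,10]=1  [8,9,10]=1
  size 4 → [6,8,9,10]=2  [7,8,9,10]=1
  size 5 → [6,7,8,9,10]=3
  size 6 → [5,6,7,8,9,10]=3
  size 7 → [4,5,6,7,8,9,10]=3
  size 8 → [2,4,5,6,7,8,9,10]=3  [3,4,5,6,7,8,9,10]=3
  size 9 → [2,3,4,5,6,7,8,9,10]=6
  first=0(a) contributes 6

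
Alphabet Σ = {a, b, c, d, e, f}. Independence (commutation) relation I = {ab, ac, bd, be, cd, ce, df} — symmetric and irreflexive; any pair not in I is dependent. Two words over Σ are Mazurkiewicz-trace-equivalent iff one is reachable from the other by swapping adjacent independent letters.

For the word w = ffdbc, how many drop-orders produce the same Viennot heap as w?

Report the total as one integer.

#0=f has no predecessor
#1=f depends on [0:f]
#2=d has no predecessor
#3=b depends on [1:f]
#4=c depends on [3:b]
sources: [0:f, 2:d]
N(rest) = Σ N(rest − s) over sources s of rest; N(one piece) = 1:
  size 1 → [2]=1  [4]=1
  size 2 → [2,4]=2  [3,4]=1
  size 3 → [1,3,4]=1  [2,3,4]=3
  first=0(f) contributes 4
  first=2(d) contributes 1
|[w]| = 5

5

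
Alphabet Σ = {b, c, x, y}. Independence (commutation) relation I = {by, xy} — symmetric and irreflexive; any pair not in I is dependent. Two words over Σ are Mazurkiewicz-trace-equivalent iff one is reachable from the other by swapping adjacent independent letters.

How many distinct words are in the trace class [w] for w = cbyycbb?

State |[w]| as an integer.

drop 0:c onto floor
drop 1:b onto {0:c}
drop 2:y onto {0:c}
drop 3:y onto {2:y}
drop 4:c onto {1:b, 3:y}
drop 5:b onto {4:c}
drop 6:b onto {5:b}
ground layer = {0:c}
drop-orders for the pieces not yet dropped (sum over which currently-grounded one goes next):
  1 to go: {6} 1
  2 to go: {5,6} 1
  3 to go: {4,5,6} 1
  4 to go: {1,4,5,6} 1  {3,4,5,6} 1
  5 to go: {1,3,4,5,6} 2  {2,3,4,5,6} 1
  if 0:c drops first: 3 orders

3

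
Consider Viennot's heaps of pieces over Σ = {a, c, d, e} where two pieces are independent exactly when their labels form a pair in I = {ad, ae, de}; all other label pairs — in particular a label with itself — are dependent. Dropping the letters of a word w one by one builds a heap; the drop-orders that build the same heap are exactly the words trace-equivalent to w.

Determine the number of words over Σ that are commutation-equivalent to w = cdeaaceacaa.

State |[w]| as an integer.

0(c) covers ∅
1(d) covers 0:c
2(e) covers 0:c
3(a) covers 0:c
4(a) covers 3:a
5(c) covers 1:d, 2:e, 4:a
6(e) covers 5:c
7(a) covers 5:c
8(c) covers 6:e, 7:a
9(a) covers 8:c
10(a) covers 9:a
floor of heap: 0:c
completions by unplaced set U, small U first (add the entries for U minus each lowest piece of U):
  |U|=1: {10}:1
  |U|=2: {9,10}:1
  |U|=3: {8,9,10}:1
  |U|=4: {6,8,9,10}:1  {7,8,9,10}:1
  |U|=5: {6,7,8,9,10}:2
  |U|=6: {5,6,7,8,9,10}:2
  |U|=7: {1,5,6,7,8,9,10}:2  {2,5,6,7,8,9,10}:2  {4,5,6,7,8,9,10}:2
  |U|=8: {1,2,5,6,7,8,9,10}:4  {1,4,5,6,7,8,9,10}:4  {2,4,5,6,7,8,9,10}:4  {3,4,5,6,7,8,9,10}:2
  |U|=9: {1,2,4,5,6,7,8,9,10}:12  {1,3,4,5,6,7,8,9,10}:6  {2,3,4,5,6,7,8,9,10}:6
  start at 0(c): 24

24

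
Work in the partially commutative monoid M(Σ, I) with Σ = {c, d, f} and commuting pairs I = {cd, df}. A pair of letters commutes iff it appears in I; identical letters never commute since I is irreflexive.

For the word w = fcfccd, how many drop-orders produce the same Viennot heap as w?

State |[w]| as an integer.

drop 0:f onto floor
drop 1:c onto {0:f}
drop 2:f onto {1:c}
drop 3:c onto {2:f}
drop 4:c onto {3:c}
drop 5:d onto floor
ground layer = {0:f, 5:d}
drop-orders for the pieces not yet dropped (sum over which currently-grounded one goes next):
  1 to go: {4} 1  {5} 1
  2 to go: {3,4} 1  {4,5} 2
  3 to go: {2,3,4} 1  {3,4,5} 3
  4 to go: {1,2,3,4} 1  {2,3,4,5} 4
  if 0:f drops first: 5 orders
  if 5:d drops first: 1 orders
heap linearizations: 6

6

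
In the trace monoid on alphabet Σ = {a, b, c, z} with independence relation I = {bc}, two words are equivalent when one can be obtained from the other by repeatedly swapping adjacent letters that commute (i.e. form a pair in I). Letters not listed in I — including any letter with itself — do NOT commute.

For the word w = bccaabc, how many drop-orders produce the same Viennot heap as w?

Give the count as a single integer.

#0=b has no predecessor
#1=c has no predecessor
#2=c depends on [1:c]
#3=a depends on [0:b, 2:c]
#4=a depends on [3:a]
#5=b depends on [4:a]
#6=c depends on [4:a]
sources: [0:b, 1:c]
N(rest) = Σ N(rest − s) over sources s of rest; N(one piece) = 1:
  size 1 → [5]=1  [6]=1
  size 2 → [5,6]=2
  size 3 → [4,5,6]=2
  size 4 → [3,4,5,6]=2
  size 5 → [0,3,4,5,6]=2  [2,3,4,5,6]=2
  first=0(b) contributes 2
  first=1(c) contributes 4
|[w]| = 6

6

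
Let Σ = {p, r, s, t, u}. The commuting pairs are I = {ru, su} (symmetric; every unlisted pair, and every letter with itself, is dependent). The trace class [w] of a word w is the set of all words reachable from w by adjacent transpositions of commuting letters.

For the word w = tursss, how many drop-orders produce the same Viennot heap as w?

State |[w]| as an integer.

5

drop 0:t onto floor
drop 1:u onto {0:t}
drop 2:r onto {0:t}
drop 3:s onto {2:r}
drop 4:s onto {3:s}
drop 5:s onto {4:s}
ground layer = {0:t}
drop-orders for the pieces not yet dropped (sum over which currently-grounded one goes next):
  1 to go: {1} 1  {5} 1
  2 to go: {1,5} 2  {4,5} 1
  3 to go: {1,4,5} 3  {3,4,5} 1
  4 to go: {1,3,4,5} 4  {2,3,4,5} 1
  if 0:t drops first: 5 orders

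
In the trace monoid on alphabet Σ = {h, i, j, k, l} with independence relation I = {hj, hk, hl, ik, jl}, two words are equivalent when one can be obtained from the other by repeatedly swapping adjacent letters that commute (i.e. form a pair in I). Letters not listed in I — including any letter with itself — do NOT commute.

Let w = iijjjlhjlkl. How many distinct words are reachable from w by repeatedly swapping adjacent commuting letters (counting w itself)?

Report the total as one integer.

135

0(i) covers ∅
1(i) covers 0:i
2(j) covers 1:i
3(j) covers 2:j
4(j) covers 3:j
5(l) covers 1:i
6(h) covers 1:i
7(j) covers 4:j
8(l) covers 5:l
9(k) covers 7:j, 8:l
10(l) covers 9:k
floor of heap: 0:i
completions by unplaced set U, small U first (add the entries for U minus each lowest piece of U):
  |U|=1: {6}:1  {10}:1
  |U|=2: {6,10}:2  {9,10}:1
  |U|=3: {6,9,10}:3  {7,9,10}:1  {8,9,10}:1
  |U|=4: {4,7,9,10}:1  {5,8,9,10}:1  {6,7,9,10}:4  {6,8,9,10}:4  {7,8,9,10}:2
  |U|=5: {3,4,7,9,10}:1  {4,6,7,9,10}:5  {4,7,8,9,10}:3  {5,6,8,9,10}:5  {5,7,8,9,10}:3  {6,7,8,9,10}:10
  |U|=6: {2,3,4,7,9,10}:1  {3,4,6,7,9,10}:6  {3,4,7,8,9,10}:4  {4,5,7,8,9,10}:6  {4,6,7,8,9,10}:18  {5,6,7,8,9,10}:18
  |U|=7: {2,3,4,6,7,9,10}:7  {2,3,4,7,8,9,10}:5  {3,4,5,7,8,9,10}:10  {3,4,6,7,8,9,10}:28  {4,5,6,7,8,9,10}:42
  |U|=8: {2,3,4,5,7,8,9,10}:15  {2,3,4,6,7,8,9,10}:40  {3,4,5,6,7,8,9,10}:80
  |U|=9: {2,3,4,5,6,7,8,9,10}:135
  start at 0(i): 135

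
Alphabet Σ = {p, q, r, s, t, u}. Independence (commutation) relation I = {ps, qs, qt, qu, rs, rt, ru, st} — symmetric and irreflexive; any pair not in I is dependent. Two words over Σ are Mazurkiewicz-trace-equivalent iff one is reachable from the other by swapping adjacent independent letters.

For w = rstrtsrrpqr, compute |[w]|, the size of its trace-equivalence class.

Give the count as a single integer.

piece 0:r — minimal
piece 1:s — minimal
piece 2:t — minimal
piece 3:r rests on {0:r}
piece 4:t rests on {2:t}
piece 5:s rests on {1:s}
piece 6:r rests on {3:r}
piece 7:r rests on {6:r}
piece 8:p rests on {4:t, 7:r}
piece 9:q rests on {8:p}
piece 10:r rests on {9:q}
minimal pieces: {0:r, 1:s, 2:t}
ways to finish when only these pieces remain (= sum over removing one remaining piece with nothing left below it):
  1 left: {5}→1  {10}→1
  2 left: {1,5}→1  {5,10}→2  {9,10}→1
  3 left: {1,5,10}→3  {5,9,10}→3  {8,9,10}→1
  4 left: {1,5,9,10}→6  {4,8,9,10}→1  {5,8,9,10}→4  {7,8,9,10}→1
  5 left: {1,5,8,9,10}→10  {2,4,8,9,10}→1  {4,5,8,9,10}→5  {4,7,8,9,10}→2  {5,7,8,9,10}→5  {6,7,8,9,10}→1
  6 left: {1,4,5,8,9,10}→15  {1,5,7,8,9,10}→15  {2,4,5,8,9,10}→6  {2,4,7,8,9,10}→3  {3,6,7,8,9,10}→1  {4,5,7,8,9,10}→12  {4,6,7,8,9,10}→3  {5,6,7,8,9,10}→6
  7 left: {0,3,6,7,8,9,10}→1  {1,2,4,5,8,9,10}→21  {1,4,5,7,8,9,10}→42  {1,5,6,7,8,9,10}→21  {2,4,5,7,8,9,10}→21  {2,4,6,7,8,9,10}→6  {3,4,6,7,8,9,10}→4  {3,5,6,7,8,9,10}→7  {4,5,6,7,8,9,10}→21
  8 left: {0,3,4,6,7,8,9,10}→5  {0,3,5,6,7,8,9,10}→8  {1,2,4,5,7,8,9,10}→84  {1,3,5,6,7,8,9,10}→28  {1,4,5,6,7,8,9,10}→84  {2,3,4,6,7,8,9,10}→10  {2,4,5,6,7,8,9,10}→48  {3,4,5,6,7,8,9,10}→32
  9 left: {0,1,3,5,6,7,8,9,10}→36  {0,2,3,4,6,7,8,9,10}→15  {0,3,4,5,6,7,8,9,10}→45  {1,2,4,5,6,7,8,9,10}→216  {1,3,4,5,6,7,8,9,10}→144  {2,3,4,5,6,7,8,9,10}→90
  placing 0:r first → 450 extensions
  placing 1:s first → 150 extensions
  placing 2:t first → 225 extensions
total linear extensions = 825

825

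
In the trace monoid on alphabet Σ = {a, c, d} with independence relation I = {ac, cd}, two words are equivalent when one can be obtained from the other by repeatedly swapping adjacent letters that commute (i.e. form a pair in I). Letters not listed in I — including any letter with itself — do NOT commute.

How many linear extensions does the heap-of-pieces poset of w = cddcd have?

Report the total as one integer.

10

#0=c has no predecessor
#1=d has no predecessor
#2=d depends on [1:d]
#3=c depends on [0:c]
#4=d depends on [2:d]
sources: [0:c, 1:d]
N(rest) = Σ N(rest − s) over sources s of rest; N(one piece) = 1:
  size 1 → [3]=1  [4]=1
  size 2 → [0,3]=1  [2,4]=1  [3,4]=2
  size 3 → [0,3,4]=3  [1,2,4]=1  [2,3,4]=3
  first=0(c) contributes 4
  first=1(d) contributes 6
|[w]| = 10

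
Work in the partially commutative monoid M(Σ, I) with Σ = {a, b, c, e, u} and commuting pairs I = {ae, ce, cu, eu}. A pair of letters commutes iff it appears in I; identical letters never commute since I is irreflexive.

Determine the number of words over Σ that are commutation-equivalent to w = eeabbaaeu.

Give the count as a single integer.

0(e) covers ∅
1(e) covers 0:e
2(a) covers ∅
3(b) covers 1:e, 2:a
4(b) covers 3:b
5(a) covers 4:b
6(a) covers 5:a
7(e) covers 4:b
8(u) covers 6:a
floor of heap: 0:e, 2:a
completions by unplaced set U, small U first (add the entries for U minus each lowest piece of U):
  |U|=1: {7}:1  {8}:1
  |U|=2: {6,8}:1  {7,8}:2
  |U|=3: {5,6,8}:1  {6,7,8}:3
  |U|=4: {5,6,7,8}:4
  |U|=5: {4,5,6,7,8}:4
  |U|=6: {3,4,5,6,7,8}:4
  |U|=7: {1,3,4,5,6,7,8}:4  {2,3,4,5,6,7,8}:4
  start at 0(e): 8
  start at 2(a): 4
sum over floor = 12

12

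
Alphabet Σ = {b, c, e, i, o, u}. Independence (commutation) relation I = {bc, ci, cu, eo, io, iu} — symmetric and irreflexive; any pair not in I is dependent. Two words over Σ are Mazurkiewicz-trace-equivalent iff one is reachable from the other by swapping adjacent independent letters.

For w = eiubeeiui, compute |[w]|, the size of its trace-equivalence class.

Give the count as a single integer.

6

#0=e has no predecessor
#1=i depends on [0:e]
#2=u depends on [0:e]
#3=b depends on [1:i, 2:u]
#4=e depends on [3:b]
#5=e depends on [4:e]
#6=i depends on [5:e]
#7=u depends on [5:e]
#8=i depends on [6:i]
sources: [0:e]
N(rest) = Σ N(rest − s) over sources s of rest; N(one piece) = 1:
  size 1 → [7]=1  [8]=1
  size 2 → [6,8]=1  [7,8]=2
  size 3 → [6,7,8]=3
  size 4 → [5,6,7,8]=3
  size 5 → [4,5,6,7,8]=3
  size 6 → [3,4,5,6,7,8]=3
  size 7 → [1,3,4,5,6,7,8]=3  [2,3,4,5,6,7,8]=3
  first=0(e) contributes 6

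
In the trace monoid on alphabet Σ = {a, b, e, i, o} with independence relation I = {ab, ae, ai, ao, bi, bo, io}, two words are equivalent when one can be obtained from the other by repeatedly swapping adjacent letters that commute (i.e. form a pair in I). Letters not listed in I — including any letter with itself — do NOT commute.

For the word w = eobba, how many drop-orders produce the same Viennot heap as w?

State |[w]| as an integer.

0(e) covers ∅
1(o) covers 0:e
2(b) covers 0:e
3(b) covers 2:b
4(a) covers ∅
floor of heap: 0:e, 4:a
completions by unplaced set U, small U first (add the entries for U minus each lowest piece of U):
  |U|=1: {1}:1  {3}:1  {4}:1
  |U|=2: {1,3}:2  {1,4}:2  {2,3}:1  {3,4}:2
  |U|=3: {1,2,3}:3  {1,3,4}:6  {2,3,4}:3
  start at 0(e): 12
  start at 4(a): 3
sum over floor = 15

15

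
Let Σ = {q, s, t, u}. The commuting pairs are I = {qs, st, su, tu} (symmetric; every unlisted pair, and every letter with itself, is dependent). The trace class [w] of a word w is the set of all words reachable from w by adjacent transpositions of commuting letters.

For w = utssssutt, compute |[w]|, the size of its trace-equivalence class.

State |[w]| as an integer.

1260

piece 0:u — minimal
piece 1:t — minimal
piece 2:s — minimal
piece 3:s rests on {2:s}
piece 4:s rests on {3:s}
piece 5:s rests on {4:s}
piece 6:u rests on {0:u}
piece 7:t rests on {1:t}
piece 8:t rests on {7:t}
minimal pieces: {0:u, 1:t, 2:s}
ways to finish when only these pieces remain (= sum over removing one remaining piece with nothing left below it):
  1 left: {5}→1  {6}→1  {8}→1
  2 left: {0,6}→1  {4,5}→1  {5,6}→2  {5,8}→2  {6,8}→2  {7,8}→1
  3 left: {0,5,6}→3  {0,6,8}→3  {1,7,8}→1  {3,4,5}→1  {4,5,6}→3  {4,5,8}→3  {5,6,8}→6  {5,7,8}→3  {6,7,8}→3
  4 left: {0,4,5,6}→6  {0,5,6,8}→12  {0,6,7,8}→6  {1,5,7,8}→4  {1,6,7,8}→4  {2,3,4,5}→1  {3,4,5,6}→4  {3,4,5,8}→4  {4,5,6,8}→12  {4,5,7,8}→6  {5,6,7,8}→12
  5 left: {0,1,6,7,8}→10  {0,3,4,5,6}→10  {0,4,5,6,8}→30  {0,5,6,7,8}→30  {1,4,5,7,8}→10  {1,5,6,7,8}→20  {2,3,4,5,6}→5  {2,3,4,5,8}→5  {3,4,5,6,8}→20  {3,4,5,7,8}→10  {4,5,6,7,8}→30
  6 left: {0,1,5,6,7,8}→60  {0,2,3,4,5,6}→15  {0,3,4,5,6,8}→60  {0,4,5,6,7,8}→90  {1,3,4,5,7,8}→20  {1,4,5,6,7,8}→60  {2,3,4,5,6,8}→30  {2,3,4,5,7,8}→15  {3,4,5,6,7,8}→60
  7 left: {0,1,4,5,6,7,8}→210  {0,2,3,4,5,6,8}→105  {0,3,4,5,6,7,8}→210  {1,2,3,4,5,7,8}→35  {1,3,4,5,6,7,8}→140  {2,3,4,5,6,7,8}→105
  placing 0:u first → 280 extensions
  placing 1:t first → 420 extensions
  placing 2:s first → 560 extensions
total linear extensions = 1260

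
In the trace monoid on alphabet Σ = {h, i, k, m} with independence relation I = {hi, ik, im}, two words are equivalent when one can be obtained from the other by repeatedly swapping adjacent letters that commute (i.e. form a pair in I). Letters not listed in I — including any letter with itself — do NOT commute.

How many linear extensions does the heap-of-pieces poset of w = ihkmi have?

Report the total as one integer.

10

0(i) covers ∅
1(h) covers ∅
2(k) covers 1:h
3(m) covers 2:k
4(i) covers 0:i
floor of heap: 0:i, 1:h
completions by unplaced set U, small U first (add the entries for U minus each lowest piece of U):
  |U|=1: {3}:1  {4}:1
  |U|=2: {0,4}:1  {2,3}:1  {3,4}:2
  |U|=3: {0,3,4}:3  {1,2,3}:1  {2,3,4}:3
  start at 0(i): 4
  start at 1(h): 6
sum over floor = 10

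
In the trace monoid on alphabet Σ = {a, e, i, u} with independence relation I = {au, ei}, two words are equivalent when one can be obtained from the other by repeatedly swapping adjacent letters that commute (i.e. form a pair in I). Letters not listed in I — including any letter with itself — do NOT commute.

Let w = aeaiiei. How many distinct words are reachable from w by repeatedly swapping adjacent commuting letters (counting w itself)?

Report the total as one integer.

0(a) covers ∅
1(e) covers 0:a
2(a) covers 1:e
3(i) covers 2:a
4(i) covers 3:i
5(e) covers 2:a
6(i) covers 4:i
floor of heap: 0:a
completions by unplaced set U, small U first (add the entries for U minus each lowest piece of U):
  |U|=1: {5}:1  {6}:1
  |U|=2: {4,6}:1  {5,6}:2
  |U|=3: {3,4,6}:1  {4,5,6}:3
  |U|=4: {3,4,5,6}:4
  |U|=5: {2,3,4,5,6}:4
  start at 0(a): 4

4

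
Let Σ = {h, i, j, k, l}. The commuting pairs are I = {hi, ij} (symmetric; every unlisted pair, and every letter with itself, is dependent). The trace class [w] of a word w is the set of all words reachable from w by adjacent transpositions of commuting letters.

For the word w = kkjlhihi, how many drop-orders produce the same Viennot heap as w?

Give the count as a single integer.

#0=k has no predecessor
#1=k depends on [0:k]
#2=j depends on [1:k]
#3=l depends on [2:j]
#4=h depends on [3:l]
#5=i depends on [3:l]
#6=h depends on [4:h]
#7=i depends on [5:i]
sources: [0:k]
N(rest) = Σ N(rest − s) over sources s of rest; N(one piece) = 1:
  size 1 → [6]=1  [7]=1
  size 2 → [4,6]=1  [5,7]=1  [6,7]=2
  size 3 → [4,6,7]=3  [5,6,7]=3
  size 4 → [4,5,6,7]=6
  size 5 → [3,4,5,6,7]=6
  size 6 → [2,3,4,5,6,7]=6
  first=0(k) contributes 6

6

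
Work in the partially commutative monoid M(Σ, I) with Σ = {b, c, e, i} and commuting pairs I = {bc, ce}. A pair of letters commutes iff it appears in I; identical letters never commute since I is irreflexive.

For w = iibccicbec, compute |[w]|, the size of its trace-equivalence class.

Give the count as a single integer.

18

piece 0:i — minimal
piece 1:i rests on {0:i}
piece 2:b rests on {1:i}
piece 3:c rests on {1:i}
piece 4:c rests on {3:c}
piece 5:i rests on {2:b, 4:c}
piece 6:c rests on {5:i}
piece 7:b rests on {5:i}
piece 8:e rests on {7:b}
piece 9:c rests on {6:c}
minimal pieces: {0:i}
ways to finish when only these pieces remain (= sum over removing one remaining piece with nothing left below it):
  1 left: {8}→1  {9}→1
  2 left: {6,9}→1  {7,8}→1  {8,9}→2
  3 left: {6,8,9}→3  {7,8,9}→3
  4 left: {6,7,8,9}→6
  5 left: {5,6,7,8,9}→6
  6 left: {2,5,6,7,8,9}→6  {4,5,6,7,8,9}→6
  7 left: {2,4,5,6,7,8,9}→12  {3,4,5,6,7,8,9}→6
  8 left: {2,3,4,5,6,7,8,9}→18
  placing 0:i first → 18 extensions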